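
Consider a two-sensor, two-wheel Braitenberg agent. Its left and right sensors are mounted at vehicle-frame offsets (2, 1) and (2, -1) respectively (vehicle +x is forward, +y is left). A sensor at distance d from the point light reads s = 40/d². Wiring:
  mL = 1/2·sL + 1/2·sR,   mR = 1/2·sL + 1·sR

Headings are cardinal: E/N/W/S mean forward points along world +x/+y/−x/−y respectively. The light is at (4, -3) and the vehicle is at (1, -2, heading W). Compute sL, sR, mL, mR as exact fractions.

left sensor world pos  = (-1, -3); dL² = 25
right sensor world pos = (-1, -1); dR² = 29
sL = 40/25 = 8/5
sR = 40/29 = 40/29
mL = 1/2·sL + 1/2·sR = 216/145
mR = 1/2·sL + 1·sR = 316/145

8/5 40/29 216/145 316/145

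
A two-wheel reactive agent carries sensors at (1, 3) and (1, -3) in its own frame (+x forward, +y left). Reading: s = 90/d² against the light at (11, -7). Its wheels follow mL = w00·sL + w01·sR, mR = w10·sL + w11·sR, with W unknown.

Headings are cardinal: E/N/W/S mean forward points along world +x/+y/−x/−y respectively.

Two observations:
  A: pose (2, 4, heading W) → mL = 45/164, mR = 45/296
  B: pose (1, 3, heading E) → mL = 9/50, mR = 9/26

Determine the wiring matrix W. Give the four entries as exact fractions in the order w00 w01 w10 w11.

1/2 0 0 1/2

obs A: pose=(2,4,W) → sL=45/82, sR=45/148, mL=45/164, mR=45/296
obs B: pose=(1,3,E) → sL=9/25, sR=9/13, mL=9/50, mR=9/26
sensor matrix S = [[45/82, 45/148], [9/25, 9/13]]; det S = 106677/394420
solve [mL_A; mL_B] = S·[w00; w01] and [mR_A; mR_B] = S·[w10; w11]:
  w00 = 1/2, w01 = 0, w10 = 0, w11 = 1/2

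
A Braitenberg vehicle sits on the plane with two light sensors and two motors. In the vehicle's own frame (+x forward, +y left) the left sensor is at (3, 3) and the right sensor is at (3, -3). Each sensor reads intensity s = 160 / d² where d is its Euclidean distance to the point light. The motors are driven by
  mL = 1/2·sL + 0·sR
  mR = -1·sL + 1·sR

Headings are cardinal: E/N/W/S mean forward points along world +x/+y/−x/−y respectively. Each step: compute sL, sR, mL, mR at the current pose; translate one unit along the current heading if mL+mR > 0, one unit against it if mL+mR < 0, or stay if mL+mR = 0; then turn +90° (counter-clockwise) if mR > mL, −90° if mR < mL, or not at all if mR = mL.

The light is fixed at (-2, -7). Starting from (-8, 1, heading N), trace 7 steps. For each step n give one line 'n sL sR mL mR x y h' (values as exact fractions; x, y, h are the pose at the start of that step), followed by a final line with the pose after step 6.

n=0: pose=(-8,1,N); sL=80/101, sR=16/13; mL=40/101, mR=576/1313; mL+mR=1096/1313 → advance +1; mR−mL=56/1313 → turn +1·90°
n=1: pose=(-8,2,W); sL=160/117, sR=32/45; mL=80/117, mR=-128/195; mL+mR=16/585 → advance +1; mR−mL=-784/585 → turn -1·90°
n=2: pose=(-9,2,N); sL=40/61, sR=1; mL=20/61, mR=21/61; mL+mR=41/61 → advance +1; mR−mL=1/61 → turn +1·90°
n=3: pose=(-9,3,W); sL=160/149, sR=160/269; mL=80/149, mR=-19200/40081; mL+mR=2320/40081 → advance +1; mR−mL=-40720/40081 → turn -1·90°
n=4: pose=(-10,3,N); sL=16/29, sR=80/97; mL=8/29, mR=768/2813; mL+mR=1544/2813 → advance +1; mR−mL=-8/2813 → turn -1·90°
n=5: pose=(-10,4,E); sL=160/221, sR=160/89; mL=80/221, mR=21120/19669; mL+mR=28240/19669 → advance +1; mR−mL=14000/19669 → turn +1·90°
n=6: pose=(-9,4,N); sL=20/37, sR=40/53; mL=10/37, mR=420/1961; mL+mR=950/1961 → advance +1; mR−mL=-110/1961 → turn -1·90°

0 80/101 16/13 40/101 576/1313 -8 1 N
1 160/117 32/45 80/117 -128/195 -8 2 W
2 40/61 1 20/61 21/61 -9 2 N
3 160/149 160/269 80/149 -19200/40081 -9 3 W
4 16/29 80/97 8/29 768/2813 -10 3 N
5 160/221 160/89 80/221 21120/19669 -10 4 E
6 20/37 40/53 10/37 420/1961 -9 4 N
final -9 5 E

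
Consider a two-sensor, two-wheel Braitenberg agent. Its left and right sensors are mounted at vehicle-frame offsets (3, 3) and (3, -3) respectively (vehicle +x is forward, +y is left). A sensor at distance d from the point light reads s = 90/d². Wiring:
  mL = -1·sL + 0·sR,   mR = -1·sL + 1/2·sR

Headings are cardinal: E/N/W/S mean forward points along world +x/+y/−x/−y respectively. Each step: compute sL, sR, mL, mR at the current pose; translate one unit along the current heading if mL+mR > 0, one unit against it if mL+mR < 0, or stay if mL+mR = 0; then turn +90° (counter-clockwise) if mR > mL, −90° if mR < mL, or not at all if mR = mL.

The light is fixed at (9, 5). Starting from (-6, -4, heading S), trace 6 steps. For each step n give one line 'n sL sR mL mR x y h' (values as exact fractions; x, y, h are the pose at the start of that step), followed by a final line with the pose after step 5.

0 5/16 5/26 -5/16 -45/208 -6 -4 S
1 90/169 18/53 -90/169 -3249/8957 -6 -3 E
2 45/193 45/97 -45/193 -45/37442 -7 -3 N
3 18/101 90/397 -18/101 -2601/40097 -7 -4 W
4 5/16 5/26 -5/16 -45/208 -6 -4 S
5 90/169 18/53 -90/169 -3249/8957 -6 -3 E
final -7 -3 N

n=0: pose=(-6,-4,S); sL=5/16, sR=5/26; mL=-5/16, mR=-45/208; mL+mR=-55/104 → advance -1; mR−mL=5/52 → turn +1·90°
n=1: pose=(-6,-3,E); sL=90/169, sR=18/53; mL=-90/169, mR=-3249/8957; mL+mR=-8019/8957 → advance -1; mR−mL=9/53 → turn +1·90°
n=2: pose=(-7,-3,N); sL=45/193, sR=45/97; mL=-45/193, mR=-45/37442; mL+mR=-8775/37442 → advance -1; mR−mL=45/194 → turn +1·90°
n=3: pose=(-7,-4,W); sL=18/101, sR=90/397; mL=-18/101, mR=-2601/40097; mL+mR=-9747/40097 → advance -1; mR−mL=45/397 → turn +1·90°
n=4: pose=(-6,-4,S); sL=5/16, sR=5/26; mL=-5/16, mR=-45/208; mL+mR=-55/104 → advance -1; mR−mL=5/52 → turn +1·90°
n=5: pose=(-6,-3,E); sL=90/169, sR=18/53; mL=-90/169, mR=-3249/8957; mL+mR=-8019/8957 → advance -1; mR−mL=9/53 → turn +1·90°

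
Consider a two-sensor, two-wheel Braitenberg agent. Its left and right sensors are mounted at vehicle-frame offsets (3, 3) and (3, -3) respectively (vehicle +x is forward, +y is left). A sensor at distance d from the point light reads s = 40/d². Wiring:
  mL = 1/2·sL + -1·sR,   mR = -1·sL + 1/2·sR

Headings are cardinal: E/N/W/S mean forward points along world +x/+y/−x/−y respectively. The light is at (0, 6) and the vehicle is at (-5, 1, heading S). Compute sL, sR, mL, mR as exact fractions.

10/17 5/16 -5/272 -235/544

left sensor world pos  = (-2, -2); dL² = 68
right sensor world pos = (-8, -2); dR² = 128
sL = 40/68 = 10/17
sR = 40/128 = 5/16
mL = 1/2·sL + -1·sR = -5/272
mR = -1·sL + 1/2·sR = -235/544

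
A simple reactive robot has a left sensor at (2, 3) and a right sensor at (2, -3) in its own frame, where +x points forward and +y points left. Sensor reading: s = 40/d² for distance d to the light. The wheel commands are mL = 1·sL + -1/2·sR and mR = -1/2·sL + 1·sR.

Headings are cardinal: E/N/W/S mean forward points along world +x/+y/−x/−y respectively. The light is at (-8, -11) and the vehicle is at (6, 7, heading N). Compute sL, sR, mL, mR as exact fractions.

left sensor world pos  = (3, 9); dL² = 521
right sensor world pos = (9, 9); dR² = 689
sL = 40/521 = 40/521
sR = 40/689 = 40/689
mL = 1·sL + -1/2·sR = 17140/358969
mR = -1/2·sL + 1·sR = 7060/358969

40/521 40/689 17140/358969 7060/358969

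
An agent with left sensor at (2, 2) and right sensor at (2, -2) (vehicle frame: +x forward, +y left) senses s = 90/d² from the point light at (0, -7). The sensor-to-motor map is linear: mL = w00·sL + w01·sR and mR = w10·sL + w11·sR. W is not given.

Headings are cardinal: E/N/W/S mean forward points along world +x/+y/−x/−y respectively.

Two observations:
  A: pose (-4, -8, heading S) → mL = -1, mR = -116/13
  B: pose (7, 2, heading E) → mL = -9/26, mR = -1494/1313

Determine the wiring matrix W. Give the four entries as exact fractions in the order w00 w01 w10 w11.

obs A: pose=(-4,-8,S) → sL=90/13, sR=2, mL=-1, mR=-116/13
obs B: pose=(7,2,E) → sL=45/101, sR=9/13, mL=-9/26, mR=-1494/1313
sensor matrix S = [[90/13, 2], [45/101, 9/13]]; det S = 66600/17069
solve [mL_A; mL_B] = S·[w00; w01] and [mR_A; mR_B] = S·[w10; w11]:
  w00 = 0, w01 = -1/2, w10 = -1, w11 = -1

0 -1/2 -1 -1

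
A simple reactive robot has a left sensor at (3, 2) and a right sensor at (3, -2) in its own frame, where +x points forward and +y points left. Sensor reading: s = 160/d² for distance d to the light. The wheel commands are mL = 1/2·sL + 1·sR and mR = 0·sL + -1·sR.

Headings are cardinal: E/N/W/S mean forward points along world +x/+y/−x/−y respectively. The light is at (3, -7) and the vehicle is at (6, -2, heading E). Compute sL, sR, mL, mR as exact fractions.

32/17 32/9 688/153 -32/9

left sensor world pos  = (9, 0); dL² = 85
right sensor world pos = (9, -4); dR² = 45
sL = 160/85 = 32/17
sR = 160/45 = 32/9
mL = 1/2·sL + 1·sR = 688/153
mR = 0·sL + -1·sR = -32/9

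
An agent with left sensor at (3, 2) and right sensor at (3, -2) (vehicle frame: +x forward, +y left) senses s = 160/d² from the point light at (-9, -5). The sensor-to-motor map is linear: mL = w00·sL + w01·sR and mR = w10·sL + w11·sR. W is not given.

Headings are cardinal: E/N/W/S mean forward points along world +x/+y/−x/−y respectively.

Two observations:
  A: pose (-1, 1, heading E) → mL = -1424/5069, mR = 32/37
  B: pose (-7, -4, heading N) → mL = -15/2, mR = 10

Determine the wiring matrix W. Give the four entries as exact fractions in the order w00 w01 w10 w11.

-1 1/2 1 0

obs A: pose=(-1,1,E) → sL=32/37, sR=160/137, mL=-1424/5069, mR=32/37
obs B: pose=(-7,-4,N) → sL=10, sR=5, mL=-15/2, mR=10
sensor matrix S = [[32/37, 160/137], [10, 5]]; det S = -37280/5069
solve [mL_A; mL_B] = S·[w00; w01] and [mR_A; mR_B] = S·[w10; w11]:
  w00 = -1, w01 = 1/2, w10 = 1, w11 = 0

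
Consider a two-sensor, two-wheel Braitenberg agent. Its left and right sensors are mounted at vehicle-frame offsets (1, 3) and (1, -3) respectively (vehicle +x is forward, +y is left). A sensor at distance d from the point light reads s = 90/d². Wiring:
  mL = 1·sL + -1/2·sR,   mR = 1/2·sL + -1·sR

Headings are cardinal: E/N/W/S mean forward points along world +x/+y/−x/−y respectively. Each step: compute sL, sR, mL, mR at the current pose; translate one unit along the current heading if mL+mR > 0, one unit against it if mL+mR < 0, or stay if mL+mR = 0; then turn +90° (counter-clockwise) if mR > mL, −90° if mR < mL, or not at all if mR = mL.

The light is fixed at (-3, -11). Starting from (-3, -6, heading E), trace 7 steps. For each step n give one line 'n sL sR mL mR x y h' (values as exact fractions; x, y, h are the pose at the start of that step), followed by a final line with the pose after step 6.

n=0: pose=(-3,-6,E); sL=18/13, sR=18; mL=-99/13, mR=-225/13; mL+mR=-324/13 → advance -1; mR−mL=-126/13 → turn -1·90°
n=1: pose=(-4,-6,S); sL=9/2, sR=45/16; mL=99/32, mR=-9/16; mL+mR=81/32 → advance +1; mR−mL=-117/32 → turn -1·90°
n=2: pose=(-4,-7,W); sL=18, sR=90/53; mL=909/53, mR=387/53; mL+mR=1296/53 → advance +1; mR−mL=-522/53 → turn -1·90°
n=3: pose=(-5,-7,N); sL=9/5, sR=45/13; mL=9/130, mR=-333/130; mL+mR=-162/65 → advance -1; mR−mL=-171/65 → turn -1·90°
n=4: pose=(-5,-8,E); sL=90/37, sR=90; mL=-1575/37, mR=-3285/37; mL+mR=-4860/37 → advance -1; mR−mL=-1710/37 → turn -1·90°
n=5: pose=(-6,-8,S); sL=45/2, sR=9/4; mL=171/8, mR=9; mL+mR=243/8 → advance +1; mR−mL=-99/8 → turn -1·90°
n=6: pose=(-6,-9,W); sL=90/17, sR=90/41; mL=2925/697, mR=315/697; mL+mR=3240/697 → advance +1; mR−mL=-2610/697 → turn -1·90°

0 18/13 18 -99/13 -225/13 -3 -6 E
1 9/2 45/16 99/32 -9/16 -4 -6 S
2 18 90/53 909/53 387/53 -4 -7 W
3 9/5 45/13 9/130 -333/130 -5 -7 N
4 90/37 90 -1575/37 -3285/37 -5 -8 E
5 45/2 9/4 171/8 9 -6 -8 S
6 90/17 90/41 2925/697 315/697 -6 -9 W
final -7 -9 N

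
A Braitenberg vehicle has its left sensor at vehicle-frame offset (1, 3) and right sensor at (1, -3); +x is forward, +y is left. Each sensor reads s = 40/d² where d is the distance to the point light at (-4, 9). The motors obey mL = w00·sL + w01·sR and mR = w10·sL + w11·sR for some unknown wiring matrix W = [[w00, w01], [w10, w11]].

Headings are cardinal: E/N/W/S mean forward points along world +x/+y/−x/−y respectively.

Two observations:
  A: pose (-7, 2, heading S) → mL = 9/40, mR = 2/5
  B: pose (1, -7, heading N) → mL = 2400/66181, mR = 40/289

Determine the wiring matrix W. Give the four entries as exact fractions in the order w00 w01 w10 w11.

1 -1 0 1

obs A: pose=(-7,2,S) → sL=5/8, sR=2/5, mL=9/40, mR=2/5
obs B: pose=(1,-7,N) → sL=40/229, sR=40/289, mL=2400/66181, mR=40/289
sensor matrix S = [[5/8, 2/5], [40/229, 40/289]]; det S = 1101/66181
solve [mL_A; mL_B] = S·[w00; w01] and [mR_A; mR_B] = S·[w10; w11]:
  w00 = 1, w01 = -1, w10 = 0, w11 = 1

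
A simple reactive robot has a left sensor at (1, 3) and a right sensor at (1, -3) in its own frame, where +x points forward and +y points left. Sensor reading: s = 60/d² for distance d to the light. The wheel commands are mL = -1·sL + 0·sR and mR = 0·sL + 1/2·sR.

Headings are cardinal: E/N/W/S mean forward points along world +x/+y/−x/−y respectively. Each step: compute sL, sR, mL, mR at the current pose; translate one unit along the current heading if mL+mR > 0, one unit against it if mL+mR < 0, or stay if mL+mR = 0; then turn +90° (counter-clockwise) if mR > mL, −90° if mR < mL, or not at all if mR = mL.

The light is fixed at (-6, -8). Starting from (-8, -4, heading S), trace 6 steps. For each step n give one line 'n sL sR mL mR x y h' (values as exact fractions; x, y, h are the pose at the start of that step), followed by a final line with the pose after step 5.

n=0: pose=(-8,-4,S); sL=6, sR=30/17; mL=-6, mR=15/17; mL+mR=-87/17 → advance -1; mR−mL=117/17 → turn +1·90°
n=1: pose=(-8,-3,E); sL=12/13, sR=12; mL=-12/13, mR=6; mL+mR=66/13 → advance +1; mR−mL=90/13 → turn +1·90°
n=2: pose=(-7,-3,N); sL=15/13, sR=3/2; mL=-15/13, mR=3/4; mL+mR=-21/52 → advance -1; mR−mL=99/52 → turn +1·90°
n=3: pose=(-7,-4,W); sL=12, sR=60/53; mL=-12, mR=30/53; mL+mR=-606/53 → advance -1; mR−mL=666/53 → turn +1·90°
n=4: pose=(-6,-4,S); sL=10/3, sR=10/3; mL=-10/3, mR=5/3; mL+mR=-5/3 → advance -1; mR−mL=5 → turn +1·90°
n=5: pose=(-6,-3,E); sL=12/13, sR=12; mL=-12/13, mR=6; mL+mR=66/13 → advance +1; mR−mL=90/13 → turn +1·90°

0 6 30/17 -6 15/17 -8 -4 S
1 12/13 12 -12/13 6 -8 -3 E
2 15/13 3/2 -15/13 3/4 -7 -3 N
3 12 60/53 -12 30/53 -7 -4 W
4 10/3 10/3 -10/3 5/3 -6 -4 S
5 12/13 12 -12/13 6 -6 -3 E
final -5 -3 N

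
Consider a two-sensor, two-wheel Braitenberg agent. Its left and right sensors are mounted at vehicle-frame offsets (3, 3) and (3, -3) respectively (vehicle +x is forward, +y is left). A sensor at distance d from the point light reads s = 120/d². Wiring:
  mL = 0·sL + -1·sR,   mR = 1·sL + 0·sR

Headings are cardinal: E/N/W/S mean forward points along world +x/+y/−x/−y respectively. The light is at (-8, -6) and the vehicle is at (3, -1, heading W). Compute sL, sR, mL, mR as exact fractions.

left sensor world pos  = (0, -4); dL² = 68
right sensor world pos = (0, 2); dR² = 128
sL = 120/68 = 30/17
sR = 120/128 = 15/16
mL = 0·sL + -1·sR = -15/16
mR = 1·sL + 0·sR = 30/17

30/17 15/16 -15/16 30/17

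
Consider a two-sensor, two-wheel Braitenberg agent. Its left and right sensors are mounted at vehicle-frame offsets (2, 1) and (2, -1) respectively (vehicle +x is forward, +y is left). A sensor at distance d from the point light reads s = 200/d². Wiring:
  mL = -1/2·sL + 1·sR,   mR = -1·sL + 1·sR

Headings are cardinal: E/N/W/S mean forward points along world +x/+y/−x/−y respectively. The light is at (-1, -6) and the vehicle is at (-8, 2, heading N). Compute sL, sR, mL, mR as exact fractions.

left sensor world pos  = (-9, 4); dL² = 164
right sensor world pos = (-7, 4); dR² = 136
sL = 200/164 = 50/41
sR = 200/136 = 25/17
mL = -1/2·sL + 1·sR = 600/697
mR = -1·sL + 1·sR = 175/697

50/41 25/17 600/697 175/697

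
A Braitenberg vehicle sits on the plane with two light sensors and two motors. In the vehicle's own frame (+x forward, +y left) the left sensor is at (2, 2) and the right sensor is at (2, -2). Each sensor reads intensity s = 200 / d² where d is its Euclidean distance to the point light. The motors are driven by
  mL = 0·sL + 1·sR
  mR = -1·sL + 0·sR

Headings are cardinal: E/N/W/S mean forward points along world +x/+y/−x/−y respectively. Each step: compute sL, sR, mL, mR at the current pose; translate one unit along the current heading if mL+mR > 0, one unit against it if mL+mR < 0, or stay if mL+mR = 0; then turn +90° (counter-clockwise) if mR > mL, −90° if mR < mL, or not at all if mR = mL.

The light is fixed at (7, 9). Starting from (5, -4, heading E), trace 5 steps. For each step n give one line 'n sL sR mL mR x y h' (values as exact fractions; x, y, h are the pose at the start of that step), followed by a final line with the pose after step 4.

0 200/121 8/9 8/9 -200/121 5 -4 E
1 100/113 4/5 4/5 -100/113 4 -4 S
2 200/221 8/5 8/5 -200/221 4 -3 W
3 25/17 25/13 25/13 -25/17 3 -3 N
4 40/17 200/173 200/173 -40/17 3 -2 E
final 2 -2 S

n=0: pose=(5,-4,E); sL=200/121, sR=8/9; mL=8/9, mR=-200/121; mL+mR=-832/1089 → advance -1; mR−mL=-2768/1089 → turn -1·90°
n=1: pose=(4,-4,S); sL=100/113, sR=4/5; mL=4/5, mR=-100/113; mL+mR=-48/565 → advance -1; mR−mL=-952/565 → turn -1·90°
n=2: pose=(4,-3,W); sL=200/221, sR=8/5; mL=8/5, mR=-200/221; mL+mR=768/1105 → advance +1; mR−mL=-2768/1105 → turn -1·90°
n=3: pose=(3,-3,N); sL=25/17, sR=25/13; mL=25/13, mR=-25/17; mL+mR=100/221 → advance +1; mR−mL=-750/221 → turn -1·90°
n=4: pose=(3,-2,E); sL=40/17, sR=200/173; mL=200/173, mR=-40/17; mL+mR=-3520/2941 → advance -1; mR−mL=-10320/2941 → turn -1·90°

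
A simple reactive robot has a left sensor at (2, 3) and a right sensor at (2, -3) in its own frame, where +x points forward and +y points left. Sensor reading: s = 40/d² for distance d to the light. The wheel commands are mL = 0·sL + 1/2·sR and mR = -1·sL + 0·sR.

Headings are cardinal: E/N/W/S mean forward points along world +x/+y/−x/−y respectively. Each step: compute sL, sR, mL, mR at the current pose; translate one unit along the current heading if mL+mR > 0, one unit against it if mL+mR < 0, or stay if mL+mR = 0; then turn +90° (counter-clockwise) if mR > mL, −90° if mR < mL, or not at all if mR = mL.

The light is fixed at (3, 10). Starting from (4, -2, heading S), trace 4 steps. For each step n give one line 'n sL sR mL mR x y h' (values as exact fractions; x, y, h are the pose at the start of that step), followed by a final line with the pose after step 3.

0 10/53 1/5 1/10 -10/53 4 -2 S
1 40/197 8/13 4/13 -40/197 4 -1 W
2 4/9 4/9 2/9 -4/9 3 -1 N
3 8/17 40/229 20/229 -8/17 3 -2 E
final 2 -2 S

n=0: pose=(4,-2,S); sL=10/53, sR=1/5; mL=1/10, mR=-10/53; mL+mR=-47/530 → advance -1; mR−mL=-153/530 → turn -1·90°
n=1: pose=(4,-1,W); sL=40/197, sR=8/13; mL=4/13, mR=-40/197; mL+mR=268/2561 → advance +1; mR−mL=-1308/2561 → turn -1·90°
n=2: pose=(3,-1,N); sL=4/9, sR=4/9; mL=2/9, mR=-4/9; mL+mR=-2/9 → advance -1; mR−mL=-2/3 → turn -1·90°
n=3: pose=(3,-2,E); sL=8/17, sR=40/229; mL=20/229, mR=-8/17; mL+mR=-1492/3893 → advance -1; mR−mL=-2172/3893 → turn -1·90°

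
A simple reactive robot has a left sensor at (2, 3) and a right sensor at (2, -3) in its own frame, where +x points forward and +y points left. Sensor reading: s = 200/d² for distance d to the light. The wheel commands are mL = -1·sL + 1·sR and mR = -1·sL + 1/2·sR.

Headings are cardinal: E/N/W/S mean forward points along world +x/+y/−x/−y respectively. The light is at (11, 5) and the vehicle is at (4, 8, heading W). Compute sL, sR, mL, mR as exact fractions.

left sensor world pos  = (2, 5); dL² = 81
right sensor world pos = (2, 11); dR² = 117
sL = 200/81 = 200/81
sR = 200/117 = 200/117
mL = -1·sL + 1·sR = -800/1053
mR = -1·sL + 1/2·sR = -1700/1053

200/81 200/117 -800/1053 -1700/1053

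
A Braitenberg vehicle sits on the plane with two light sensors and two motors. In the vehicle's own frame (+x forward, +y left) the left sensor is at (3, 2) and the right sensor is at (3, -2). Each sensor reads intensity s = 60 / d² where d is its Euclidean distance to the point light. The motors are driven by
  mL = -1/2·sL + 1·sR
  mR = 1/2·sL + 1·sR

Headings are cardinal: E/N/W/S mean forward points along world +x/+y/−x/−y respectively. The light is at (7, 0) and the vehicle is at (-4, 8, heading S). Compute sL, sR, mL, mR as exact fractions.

left sensor world pos  = (-2, 5); dL² = 106
right sensor world pos = (-6, 5); dR² = 194
sL = 60/106 = 30/53
sR = 60/194 = 30/97
mL = -1/2·sL + 1·sR = 135/5141
mR = 1/2·sL + 1·sR = 3045/5141

30/53 30/97 135/5141 3045/5141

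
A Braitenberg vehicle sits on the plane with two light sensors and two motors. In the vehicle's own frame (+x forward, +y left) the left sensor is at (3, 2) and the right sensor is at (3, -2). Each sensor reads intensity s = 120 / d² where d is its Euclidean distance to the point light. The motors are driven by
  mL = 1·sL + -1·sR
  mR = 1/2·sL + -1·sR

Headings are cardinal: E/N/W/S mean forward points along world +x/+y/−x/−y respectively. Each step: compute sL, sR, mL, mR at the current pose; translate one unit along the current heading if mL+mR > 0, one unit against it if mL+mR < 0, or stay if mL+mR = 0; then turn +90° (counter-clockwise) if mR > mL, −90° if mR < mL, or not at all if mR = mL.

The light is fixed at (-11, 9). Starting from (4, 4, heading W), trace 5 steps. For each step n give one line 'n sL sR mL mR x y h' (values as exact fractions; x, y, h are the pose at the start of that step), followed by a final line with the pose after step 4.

0 120/193 40/51 -1600/9843 -4660/9843 4 4 W
1 3/5 15/41 48/205 -27/410 5 4 N
2 24/73 120/397 768/28981 -3996/28981 5 5 E
3 60/169 60/109 -3600/18421 -6870/18421 4 5 S
4 120/169 24/29 -576/4901 -2316/4901 4 6 W
final 5 6 N

n=0: pose=(4,4,W); sL=120/193, sR=40/51; mL=-1600/9843, mR=-4660/9843; mL+mR=-6260/9843 → advance -1; mR−mL=-60/193 → turn -1·90°
n=1: pose=(5,4,N); sL=3/5, sR=15/41; mL=48/205, mR=-27/410; mL+mR=69/410 → advance +1; mR−mL=-3/10 → turn -1·90°
n=2: pose=(5,5,E); sL=24/73, sR=120/397; mL=768/28981, mR=-3996/28981; mL+mR=-3228/28981 → advance -1; mR−mL=-12/73 → turn -1·90°
n=3: pose=(4,5,S); sL=60/169, sR=60/109; mL=-3600/18421, mR=-6870/18421; mL+mR=-10470/18421 → advance -1; mR−mL=-30/169 → turn -1·90°
n=4: pose=(4,6,W); sL=120/169, sR=24/29; mL=-576/4901, mR=-2316/4901; mL+mR=-2892/4901 → advance -1; mR−mL=-60/169 → turn -1·90°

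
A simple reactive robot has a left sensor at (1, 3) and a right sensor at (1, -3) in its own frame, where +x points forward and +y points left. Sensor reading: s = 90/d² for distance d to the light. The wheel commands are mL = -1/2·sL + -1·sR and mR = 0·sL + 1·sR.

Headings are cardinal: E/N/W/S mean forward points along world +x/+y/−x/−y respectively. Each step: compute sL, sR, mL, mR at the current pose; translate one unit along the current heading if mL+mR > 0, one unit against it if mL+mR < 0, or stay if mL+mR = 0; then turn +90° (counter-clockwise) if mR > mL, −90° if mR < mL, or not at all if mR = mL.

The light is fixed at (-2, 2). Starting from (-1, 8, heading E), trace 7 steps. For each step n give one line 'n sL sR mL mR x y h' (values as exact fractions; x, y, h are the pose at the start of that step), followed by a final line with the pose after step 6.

0 18/17 90/13 -1647/221 90/13 -1 8 E
1 45/29 45/29 -135/58 45/29 -2 8 N
2 18 18/13 -135/13 18/13 -2 7 W
3 45/16 9/2 -189/32 9/2 -1 7 S
4 18/17 90/13 -1647/221 90/13 -1 8 E
5 45/29 45/29 -135/58 45/29 -2 8 N
6 18 18/13 -135/13 18/13 -2 7 W
final -1 7 S

n=0: pose=(-1,8,E); sL=18/17, sR=90/13; mL=-1647/221, mR=90/13; mL+mR=-9/17 → advance -1; mR−mL=3177/221 → turn +1·90°
n=1: pose=(-2,8,N); sL=45/29, sR=45/29; mL=-135/58, mR=45/29; mL+mR=-45/58 → advance -1; mR−mL=225/58 → turn +1·90°
n=2: pose=(-2,7,W); sL=18, sR=18/13; mL=-135/13, mR=18/13; mL+mR=-9 → advance -1; mR−mL=153/13 → turn +1·90°
n=3: pose=(-1,7,S); sL=45/16, sR=9/2; mL=-189/32, mR=9/2; mL+mR=-45/32 → advance -1; mR−mL=333/32 → turn +1·90°
n=4: pose=(-1,8,E); sL=18/17, sR=90/13; mL=-1647/221, mR=90/13; mL+mR=-9/17 → advance -1; mR−mL=3177/221 → turn +1·90°
n=5: pose=(-2,8,N); sL=45/29, sR=45/29; mL=-135/58, mR=45/29; mL+mR=-45/58 → advance -1; mR−mL=225/58 → turn +1·90°
n=6: pose=(-2,7,W); sL=18, sR=18/13; mL=-135/13, mR=18/13; mL+mR=-9 → advance -1; mR−mL=153/13 → turn +1·90°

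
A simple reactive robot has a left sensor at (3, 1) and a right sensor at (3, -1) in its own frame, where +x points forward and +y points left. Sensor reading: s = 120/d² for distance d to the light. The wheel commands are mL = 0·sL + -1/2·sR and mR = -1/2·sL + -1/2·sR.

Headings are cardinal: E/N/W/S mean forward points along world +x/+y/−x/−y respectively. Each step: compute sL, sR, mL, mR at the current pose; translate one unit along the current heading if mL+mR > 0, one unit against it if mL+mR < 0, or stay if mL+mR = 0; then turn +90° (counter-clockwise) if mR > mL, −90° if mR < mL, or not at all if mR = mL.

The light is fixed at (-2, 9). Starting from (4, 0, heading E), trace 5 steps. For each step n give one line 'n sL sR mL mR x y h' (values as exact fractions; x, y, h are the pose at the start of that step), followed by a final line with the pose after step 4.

0 24/29 120/181 -60/181 -3912/5249 4 0 E
1 2/3 3/4 -3/8 -17/24 3 0 S
2 24/17 120/53 -60/53 -1656/901 3 1 W
3 12/5 60/37 -30/37 -372/185 4 1 N
4 24/29 120/181 -60/181 -3912/5249 4 0 E
final 3 0 S

n=0: pose=(4,0,E); sL=24/29, sR=120/181; mL=-60/181, mR=-3912/5249; mL+mR=-5652/5249 → advance -1; mR−mL=-12/29 → turn -1·90°
n=1: pose=(3,0,S); sL=2/3, sR=3/4; mL=-3/8, mR=-17/24; mL+mR=-13/12 → advance -1; mR−mL=-1/3 → turn -1·90°
n=2: pose=(3,1,W); sL=24/17, sR=120/53; mL=-60/53, mR=-1656/901; mL+mR=-2676/901 → advance -1; mR−mL=-12/17 → turn -1·90°
n=3: pose=(4,1,N); sL=12/5, sR=60/37; mL=-30/37, mR=-372/185; mL+mR=-522/185 → advance -1; mR−mL=-6/5 → turn -1·90°
n=4: pose=(4,0,E); sL=24/29, sR=120/181; mL=-60/181, mR=-3912/5249; mL+mR=-5652/5249 → advance -1; mR−mL=-12/29 → turn -1·90°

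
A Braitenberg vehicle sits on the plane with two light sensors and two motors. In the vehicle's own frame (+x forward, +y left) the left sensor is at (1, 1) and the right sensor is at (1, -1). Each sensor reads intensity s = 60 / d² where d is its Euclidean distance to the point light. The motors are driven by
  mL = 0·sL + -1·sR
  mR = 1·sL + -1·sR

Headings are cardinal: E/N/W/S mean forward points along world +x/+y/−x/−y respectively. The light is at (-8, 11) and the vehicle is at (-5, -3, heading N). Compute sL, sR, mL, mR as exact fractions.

left sensor world pos  = (-6, -2); dL² = 173
right sensor world pos = (-4, -2); dR² = 185
sL = 60/173 = 60/173
sR = 60/185 = 12/37
mL = 0·sL + -1·sR = -12/37
mR = 1·sL + -1·sR = 144/6401

60/173 12/37 -12/37 144/6401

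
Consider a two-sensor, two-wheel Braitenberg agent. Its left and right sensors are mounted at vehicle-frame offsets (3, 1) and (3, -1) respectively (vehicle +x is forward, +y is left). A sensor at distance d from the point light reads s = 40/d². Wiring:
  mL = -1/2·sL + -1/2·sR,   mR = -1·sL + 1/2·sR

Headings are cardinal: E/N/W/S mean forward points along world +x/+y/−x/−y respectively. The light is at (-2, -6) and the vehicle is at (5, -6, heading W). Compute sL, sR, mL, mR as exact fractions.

left sensor world pos  = (2, -7); dL² = 17
right sensor world pos = (2, -5); dR² = 17
sL = 40/17 = 40/17
sR = 40/17 = 40/17
mL = -1/2·sL + -1/2·sR = -40/17
mR = -1·sL + 1/2·sR = -20/17

40/17 40/17 -40/17 -20/17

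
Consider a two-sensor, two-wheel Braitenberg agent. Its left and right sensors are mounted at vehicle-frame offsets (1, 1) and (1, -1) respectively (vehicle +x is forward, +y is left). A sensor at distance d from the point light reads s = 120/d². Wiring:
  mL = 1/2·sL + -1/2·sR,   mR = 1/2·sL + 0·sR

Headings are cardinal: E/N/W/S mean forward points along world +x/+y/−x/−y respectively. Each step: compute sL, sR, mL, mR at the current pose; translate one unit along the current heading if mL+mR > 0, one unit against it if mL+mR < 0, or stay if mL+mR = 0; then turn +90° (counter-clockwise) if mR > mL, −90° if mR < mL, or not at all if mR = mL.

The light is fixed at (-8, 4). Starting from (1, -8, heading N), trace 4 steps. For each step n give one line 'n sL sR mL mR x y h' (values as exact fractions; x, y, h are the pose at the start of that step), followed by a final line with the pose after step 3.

n=0: pose=(1,-8,N); sL=24/37, sR=120/221; mL=432/8177, mR=12/37; mL+mR=3084/8177 → advance +1; mR−mL=60/221 → turn +1·90°
n=1: pose=(1,-7,W); sL=15/26, sR=30/41; mL=-165/2132, mR=15/52; mL+mR=225/1066 → advance +1; mR−mL=15/41 → turn +1·90°
n=2: pose=(0,-7,S); sL=8/15, sR=120/193; mL=-128/2895, mR=4/15; mL+mR=644/2895 → advance +1; mR−mL=60/193 → turn +1·90°
n=3: pose=(0,-8,E); sL=60/101, sR=12/25; mL=144/2525, mR=30/101; mL+mR=894/2525 → advance +1; mR−mL=6/25 → turn +1·90°

0 24/37 120/221 432/8177 12/37 1 -8 N
1 15/26 30/41 -165/2132 15/52 1 -7 W
2 8/15 120/193 -128/2895 4/15 0 -7 S
3 60/101 12/25 144/2525 30/101 0 -8 E
final 1 -8 N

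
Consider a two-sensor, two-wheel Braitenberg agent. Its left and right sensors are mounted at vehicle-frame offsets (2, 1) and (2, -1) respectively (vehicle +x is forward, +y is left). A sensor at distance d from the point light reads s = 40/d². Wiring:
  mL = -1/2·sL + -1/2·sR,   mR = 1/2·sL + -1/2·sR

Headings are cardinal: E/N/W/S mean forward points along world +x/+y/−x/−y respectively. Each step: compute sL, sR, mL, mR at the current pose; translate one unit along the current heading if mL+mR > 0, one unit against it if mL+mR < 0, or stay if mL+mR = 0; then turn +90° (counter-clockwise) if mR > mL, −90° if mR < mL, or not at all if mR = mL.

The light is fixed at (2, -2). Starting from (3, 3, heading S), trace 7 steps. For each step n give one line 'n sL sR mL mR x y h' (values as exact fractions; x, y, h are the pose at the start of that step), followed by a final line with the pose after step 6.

n=0: pose=(3,3,S); sL=40/13, sR=40/9; mL=-440/117, mR=-80/117; mL+mR=-40/9 → advance -1; mR−mL=40/13 → turn +1·90°
n=1: pose=(3,4,E); sL=20/29, sR=20/17; mL=-460/493, mR=-120/493; mL+mR=-20/17 → advance -1; mR−mL=20/29 → turn +1·90°
n=2: pose=(2,4,N); sL=8/13, sR=8/13; mL=-8/13, mR=0; mL+mR=-8/13 → advance -1; mR−mL=8/13 → turn +1·90°
n=3: pose=(2,3,W); sL=2, sR=1; mL=-3/2, mR=1/2; mL+mR=-1 → advance -1; mR−mL=2 → turn +1·90°
n=4: pose=(3,3,S); sL=40/13, sR=40/9; mL=-440/117, mR=-80/117; mL+mR=-40/9 → advance -1; mR−mL=40/13 → turn +1·90°
n=5: pose=(3,4,E); sL=20/29, sR=20/17; mL=-460/493, mR=-120/493; mL+mR=-20/17 → advance -1; mR−mL=20/29 → turn +1·90°
n=6: pose=(2,4,N); sL=8/13, sR=8/13; mL=-8/13, mR=0; mL+mR=-8/13 → advance -1; mR−mL=8/13 → turn +1·90°

0 40/13 40/9 -440/117 -80/117 3 3 S
1 20/29 20/17 -460/493 -120/493 3 4 E
2 8/13 8/13 -8/13 0 2 4 N
3 2 1 -3/2 1/2 2 3 W
4 40/13 40/9 -440/117 -80/117 3 3 S
5 20/29 20/17 -460/493 -120/493 3 4 E
6 8/13 8/13 -8/13 0 2 4 N
final 2 3 W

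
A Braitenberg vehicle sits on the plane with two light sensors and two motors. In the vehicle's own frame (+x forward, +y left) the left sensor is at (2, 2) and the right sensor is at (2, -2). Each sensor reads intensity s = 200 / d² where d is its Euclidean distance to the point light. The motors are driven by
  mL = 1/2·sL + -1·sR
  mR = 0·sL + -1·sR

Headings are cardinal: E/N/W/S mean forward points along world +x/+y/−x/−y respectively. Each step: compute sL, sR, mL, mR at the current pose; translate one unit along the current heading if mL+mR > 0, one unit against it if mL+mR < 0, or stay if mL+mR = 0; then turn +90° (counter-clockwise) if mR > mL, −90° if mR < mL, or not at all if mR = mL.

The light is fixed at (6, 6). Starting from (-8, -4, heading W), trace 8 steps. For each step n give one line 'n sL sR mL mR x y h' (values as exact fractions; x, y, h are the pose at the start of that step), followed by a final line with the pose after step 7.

0 1/2 5/8 -3/8 -5/8 -8 -4 W
1 200/289 40/37 -7860/10693 -40/37 -7 -4 N
2 100/101 20/29 -570/2929 -20/29 -7 -5 E
3 200/313 8/17 -804/5321 -8/17 -8 -5 S
4 1/2 5/8 -3/8 -5/8 -8 -4 W
5 200/289 40/37 -7860/10693 -40/37 -7 -4 N
6 100/101 20/29 -570/2929 -20/29 -7 -5 E
7 200/313 8/17 -804/5321 -8/17 -8 -5 S
final -8 -4 W

n=0: pose=(-8,-4,W); sL=1/2, sR=5/8; mL=-3/8, mR=-5/8; mL+mR=-1 → advance -1; mR−mL=-1/4 → turn -1·90°
n=1: pose=(-7,-4,N); sL=200/289, sR=40/37; mL=-7860/10693, mR=-40/37; mL+mR=-19420/10693 → advance -1; mR−mL=-100/289 → turn -1·90°
n=2: pose=(-7,-5,E); sL=100/101, sR=20/29; mL=-570/2929, mR=-20/29; mL+mR=-2590/2929 → advance -1; mR−mL=-50/101 → turn -1·90°
n=3: pose=(-8,-5,S); sL=200/313, sR=8/17; mL=-804/5321, mR=-8/17; mL+mR=-3308/5321 → advance -1; mR−mL=-100/313 → turn -1·90°
n=4: pose=(-8,-4,W); sL=1/2, sR=5/8; mL=-3/8, mR=-5/8; mL+mR=-1 → advance -1; mR−mL=-1/4 → turn -1·90°
n=5: pose=(-7,-4,N); sL=200/289, sR=40/37; mL=-7860/10693, mR=-40/37; mL+mR=-19420/10693 → advance -1; mR−mL=-100/289 → turn -1·90°
n=6: pose=(-7,-5,E); sL=100/101, sR=20/29; mL=-570/2929, mR=-20/29; mL+mR=-2590/2929 → advance -1; mR−mL=-50/101 → turn -1·90°
n=7: pose=(-8,-5,S); sL=200/313, sR=8/17; mL=-804/5321, mR=-8/17; mL+mR=-3308/5321 → advance -1; mR−mL=-100/313 → turn -1·90°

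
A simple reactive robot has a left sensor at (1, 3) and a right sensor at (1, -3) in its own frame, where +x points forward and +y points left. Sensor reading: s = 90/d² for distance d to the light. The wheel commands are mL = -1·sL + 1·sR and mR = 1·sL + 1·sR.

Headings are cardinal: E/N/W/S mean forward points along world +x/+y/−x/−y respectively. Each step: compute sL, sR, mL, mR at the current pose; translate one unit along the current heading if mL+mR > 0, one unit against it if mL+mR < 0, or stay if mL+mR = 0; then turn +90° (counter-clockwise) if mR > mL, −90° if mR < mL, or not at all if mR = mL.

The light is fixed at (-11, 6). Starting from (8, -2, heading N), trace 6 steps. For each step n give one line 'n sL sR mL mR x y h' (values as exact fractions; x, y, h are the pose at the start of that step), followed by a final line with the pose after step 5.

0 18/61 90/533 -4104/32513 15084/32513 8 -2 N
1 45/212 9/34 189/3604 1719/3604 8 -1 W
2 18/101 90/289 3888/29189 14292/29189 7 -1 S
3 45/193 45/241 -2160/46513 19530/46513 7 -2 E
4 18/61 90/533 -4104/32513 15084/32513 8 -2 N
5 45/212 9/34 189/3604 1719/3604 8 -1 W
final 7 -1 S

n=0: pose=(8,-2,N); sL=18/61, sR=90/533; mL=-4104/32513, mR=15084/32513; mL+mR=180/533 → advance +1; mR−mL=36/61 → turn +1·90°
n=1: pose=(8,-1,W); sL=45/212, sR=9/34; mL=189/3604, mR=1719/3604; mL+mR=9/17 → advance +1; mR−mL=45/106 → turn +1·90°
n=2: pose=(7,-1,S); sL=18/101, sR=90/289; mL=3888/29189, mR=14292/29189; mL+mR=180/289 → advance +1; mR−mL=36/101 → turn +1·90°
n=3: pose=(7,-2,E); sL=45/193, sR=45/241; mL=-2160/46513, mR=19530/46513; mL+mR=90/241 → advance +1; mR−mL=90/193 → turn +1·90°
n=4: pose=(8,-2,N); sL=18/61, sR=90/533; mL=-4104/32513, mR=15084/32513; mL+mR=180/533 → advance +1; mR−mL=36/61 → turn +1·90°
n=5: pose=(8,-1,W); sL=45/212, sR=9/34; mL=189/3604, mR=1719/3604; mL+mR=9/17 → advance +1; mR−mL=45/106 → turn +1·90°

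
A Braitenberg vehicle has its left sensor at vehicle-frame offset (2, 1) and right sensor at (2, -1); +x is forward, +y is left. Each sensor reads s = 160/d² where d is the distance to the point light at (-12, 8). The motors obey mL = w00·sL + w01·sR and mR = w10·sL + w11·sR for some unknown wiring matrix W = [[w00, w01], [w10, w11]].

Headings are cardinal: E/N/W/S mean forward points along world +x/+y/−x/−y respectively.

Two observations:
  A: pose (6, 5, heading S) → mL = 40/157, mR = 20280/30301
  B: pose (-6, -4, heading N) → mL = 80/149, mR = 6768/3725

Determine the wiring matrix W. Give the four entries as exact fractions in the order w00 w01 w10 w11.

0 1/2 1 1/2

obs A: pose=(6,5,S) → sL=80/193, sR=80/157, mL=40/157, mR=20280/30301
obs B: pose=(-6,-4,N) → sL=32/25, sR=160/149, mL=80/149, mR=6768/3725
sensor matrix S = [[80/193, 80/157], [32/25, 160/149]]; det S = -4675584/22574245
solve [mL_A; mL_B] = S·[w00; w01] and [mR_A; mR_B] = S·[w10; w11]:
  w00 = 0, w01 = 1/2, w10 = 1, w11 = 1/2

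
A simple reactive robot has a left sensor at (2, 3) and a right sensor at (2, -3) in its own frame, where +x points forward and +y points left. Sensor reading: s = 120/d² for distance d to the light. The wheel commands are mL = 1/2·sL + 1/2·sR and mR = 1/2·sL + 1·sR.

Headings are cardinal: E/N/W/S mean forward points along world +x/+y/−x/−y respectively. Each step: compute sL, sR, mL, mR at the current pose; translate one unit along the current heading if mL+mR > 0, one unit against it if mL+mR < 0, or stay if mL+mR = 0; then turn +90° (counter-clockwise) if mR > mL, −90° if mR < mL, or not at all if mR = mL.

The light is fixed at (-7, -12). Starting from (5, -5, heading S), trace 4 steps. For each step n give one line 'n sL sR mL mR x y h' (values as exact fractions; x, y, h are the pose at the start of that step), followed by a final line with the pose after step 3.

0 12/25 60/53 1068/1325 1818/1325 5 -5 S
1 120/277 24/41 5784/11357 9108/11357 5 -6 E
2 30/41 3/8 363/656 243/328 6 -6 N
3 120/137 120/221 21480/30277 29700/30277 6 -5 W
final 5 -5 S

n=0: pose=(5,-5,S); sL=12/25, sR=60/53; mL=1068/1325, mR=1818/1325; mL+mR=2886/1325 → advance +1; mR−mL=30/53 → turn +1·90°
n=1: pose=(5,-6,E); sL=120/277, sR=24/41; mL=5784/11357, mR=9108/11357; mL+mR=14892/11357 → advance +1; mR−mL=12/41 → turn +1·90°
n=2: pose=(6,-6,N); sL=30/41, sR=3/8; mL=363/656, mR=243/328; mL+mR=849/656 → advance +1; mR−mL=3/16 → turn +1·90°
n=3: pose=(6,-5,W); sL=120/137, sR=120/221; mL=21480/30277, mR=29700/30277; mL+mR=51180/30277 → advance +1; mR−mL=60/221 → turn +1·90°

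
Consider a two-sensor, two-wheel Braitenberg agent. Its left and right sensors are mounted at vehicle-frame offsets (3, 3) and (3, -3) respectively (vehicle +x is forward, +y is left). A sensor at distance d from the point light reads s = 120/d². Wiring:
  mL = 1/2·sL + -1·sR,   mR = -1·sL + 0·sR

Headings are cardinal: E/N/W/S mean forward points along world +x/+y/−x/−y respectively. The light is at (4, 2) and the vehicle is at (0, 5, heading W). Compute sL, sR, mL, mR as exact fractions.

120/49 24/17 -156/833 -120/49

left sensor world pos  = (-3, 2); dL² = 49
right sensor world pos = (-3, 8); dR² = 85
sL = 120/49 = 120/49
sR = 120/85 = 24/17
mL = 1/2·sL + -1·sR = -156/833
mR = -1·sL + 0·sR = -120/49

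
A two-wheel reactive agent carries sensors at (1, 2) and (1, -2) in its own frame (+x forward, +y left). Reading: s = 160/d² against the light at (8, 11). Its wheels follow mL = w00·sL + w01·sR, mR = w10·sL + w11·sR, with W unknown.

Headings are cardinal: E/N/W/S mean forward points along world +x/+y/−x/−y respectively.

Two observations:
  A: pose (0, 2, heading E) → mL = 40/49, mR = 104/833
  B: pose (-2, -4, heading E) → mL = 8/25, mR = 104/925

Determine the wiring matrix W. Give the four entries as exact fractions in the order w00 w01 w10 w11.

1/2 0 -1/2 1

obs A: pose=(0,2,E) → sL=80/49, sR=16/17, mL=40/49, mR=104/833
obs B: pose=(-2,-4,E) → sL=16/25, sR=16/37, mL=8/25, mR=104/925
sensor matrix S = [[80/49, 16/17], [16/25, 16/37]]; det S = 79872/770525
solve [mL_A; mL_B] = S·[w00; w01] and [mR_A; mR_B] = S·[w10; w11]:
  w00 = 1/2, w01 = 0, w10 = -1/2, w11 = 1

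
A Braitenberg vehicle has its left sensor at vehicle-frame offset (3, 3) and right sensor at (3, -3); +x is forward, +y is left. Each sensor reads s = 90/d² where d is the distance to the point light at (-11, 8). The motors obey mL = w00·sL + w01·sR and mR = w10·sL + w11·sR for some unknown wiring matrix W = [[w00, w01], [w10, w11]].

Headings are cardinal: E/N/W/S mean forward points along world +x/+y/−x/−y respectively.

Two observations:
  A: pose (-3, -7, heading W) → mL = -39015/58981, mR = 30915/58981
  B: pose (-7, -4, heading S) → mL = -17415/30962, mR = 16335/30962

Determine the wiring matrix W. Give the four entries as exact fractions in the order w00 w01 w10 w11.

-1/2 -1 1 1/2

obs A: pose=(-3,-7,W) → sL=90/349, sR=90/169, mL=-39015/58981, mR=30915/58981
obs B: pose=(-7,-4,S) → sL=45/137, sR=45/113, mL=-17415/30962, mR=16335/30962
sensor matrix S = [[90/349, 90/169], [45/137, 45/113]]; det S = -65950200/913084861
solve [mL_A; mL_B] = S·[w00; w01] and [mR_A; mR_B] = S·[w10; w11]:
  w00 = -1/2, w01 = -1, w10 = 1, w11 = 1/2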